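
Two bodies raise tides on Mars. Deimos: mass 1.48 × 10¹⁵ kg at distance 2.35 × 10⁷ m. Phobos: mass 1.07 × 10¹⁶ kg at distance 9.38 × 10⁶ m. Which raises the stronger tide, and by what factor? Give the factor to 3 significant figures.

Compare M/d³ for the two perturbers:
Deimos: (1.48 × 10¹⁵) / (2.35 × 10⁷)³ = 1.140 × 10⁻⁷
Phobos: (1.07 × 10¹⁶) / (9.38 × 10⁶)³ = 1.297 × 10⁻⁵
Ratio (larger/smaller) = 114

Phobos, by a factor of ≈ 114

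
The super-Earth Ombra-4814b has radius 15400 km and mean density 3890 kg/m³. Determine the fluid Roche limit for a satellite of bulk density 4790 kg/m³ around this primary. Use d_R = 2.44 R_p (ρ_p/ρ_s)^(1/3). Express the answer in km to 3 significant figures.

35100 km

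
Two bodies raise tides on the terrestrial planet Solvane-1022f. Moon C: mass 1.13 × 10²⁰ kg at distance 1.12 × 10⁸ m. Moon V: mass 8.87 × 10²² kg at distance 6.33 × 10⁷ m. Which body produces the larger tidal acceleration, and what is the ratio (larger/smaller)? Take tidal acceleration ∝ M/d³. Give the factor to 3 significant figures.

Moon V, by a factor of ≈ 4350

The tide-raising term goes as M/d³ (the gradient of a 1/d² field).
Moon C: (1.13 × 10²⁰) / (1.12 × 10⁸)³ = 8.043 × 10⁻⁵
Moon V: (8.87 × 10²²) / (6.33 × 10⁷)³ = 3.497 × 10⁻¹
Ratio (larger/smaller) = 4350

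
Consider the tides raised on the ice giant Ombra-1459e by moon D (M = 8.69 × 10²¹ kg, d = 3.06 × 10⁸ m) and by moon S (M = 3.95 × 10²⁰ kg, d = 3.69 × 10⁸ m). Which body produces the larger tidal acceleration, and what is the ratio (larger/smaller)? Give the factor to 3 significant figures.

Moon D, by a factor of ≈ 38.6

Tidal stretch scales as M/d³; compute that for each body.
Moon D: (8.69 × 10²¹) / (3.06 × 10⁸)³ = 3.033 × 10⁻⁴
Moon S: (3.95 × 10²⁰) / (3.69 × 10⁸)³ = 7.862 × 10⁻⁶
Ratio (larger/smaller) = 38.6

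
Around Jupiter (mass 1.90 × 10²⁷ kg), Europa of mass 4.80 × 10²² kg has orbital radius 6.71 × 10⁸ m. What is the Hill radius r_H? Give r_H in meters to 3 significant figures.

r_H ≈ a (m/3M)^(1/3)
    = (6.71 × 10⁸) × (4.80 × 10²² / (3 × 1.90 × 10²⁷))^(1/3)
    = 1.37 × 10⁷ m

1.37 × 10⁷ m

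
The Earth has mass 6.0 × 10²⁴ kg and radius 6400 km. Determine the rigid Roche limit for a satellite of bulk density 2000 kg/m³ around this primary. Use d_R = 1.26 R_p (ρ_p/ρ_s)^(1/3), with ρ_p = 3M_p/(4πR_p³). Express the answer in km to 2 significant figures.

ρ_p = 3M_p/(4πR_p³) = 3 × (6.0 × 10²⁴) / (4π × (6.4 × 10⁶ m)³) = 5500 kg/m³
d_R = 1.26 × 6400 km × (5500/2000)^(1/3)
    = 11000 km

11000 km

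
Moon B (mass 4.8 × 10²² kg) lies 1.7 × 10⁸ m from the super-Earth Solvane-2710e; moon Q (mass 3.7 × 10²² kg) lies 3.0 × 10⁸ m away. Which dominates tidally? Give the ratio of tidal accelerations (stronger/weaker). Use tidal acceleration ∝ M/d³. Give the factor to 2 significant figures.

Moon B, by a factor of ≈ 7.1

Tidal stretch scales as M/d³; compute that for each body.
Moon B: (4.8 × 10²²) / (1.7 × 10⁸)³ = 9.770 × 10⁻³
Moon Q: (3.7 × 10²²) / (3.0 × 10⁸)³ = 1.370 × 10⁻³
Ratio (larger/smaller) = 7.1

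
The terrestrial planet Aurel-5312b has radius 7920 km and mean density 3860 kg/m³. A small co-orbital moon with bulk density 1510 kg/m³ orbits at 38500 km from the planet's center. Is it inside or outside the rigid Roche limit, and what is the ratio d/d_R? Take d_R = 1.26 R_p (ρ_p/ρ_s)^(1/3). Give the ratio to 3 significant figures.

d_R = 1.26 × (7920 km) × (3860/1510)^(1/3) = 13640 km
d/d_R = (38500) / (13640) = 2.82
Since d/d_R > 1, the body is outside the Roche limit.

outside; d/d_R ≈ 2.82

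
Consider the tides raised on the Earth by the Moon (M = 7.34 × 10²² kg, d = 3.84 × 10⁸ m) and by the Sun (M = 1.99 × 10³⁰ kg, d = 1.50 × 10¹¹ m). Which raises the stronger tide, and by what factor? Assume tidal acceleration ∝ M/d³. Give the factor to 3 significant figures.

Tidal acceleration ∝ M/d³, so compare M/d³ for each.
The Moon: (7.34 × 10²²) / (3.84 × 10⁸)³ = 1.296 × 10⁻³
The Sun: (1.99 × 10³⁰) / (1.50 × 10¹¹)³ = 5.896 × 10⁻⁴
Ratio (larger/smaller) = 2.20

The Moon, by a factor of ≈ 2.20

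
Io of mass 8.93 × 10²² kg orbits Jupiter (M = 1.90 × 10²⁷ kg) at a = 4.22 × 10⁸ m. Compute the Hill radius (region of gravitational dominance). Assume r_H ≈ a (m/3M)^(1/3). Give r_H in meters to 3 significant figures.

r_H ≈ a (m/3M)^(1/3)
    = (4.22 × 10⁸) × (8.93 × 10²² / (3 × 1.90 × 10²⁷))^(1/3)
    = 1.06 × 10⁷ m

1.06 × 10⁷ m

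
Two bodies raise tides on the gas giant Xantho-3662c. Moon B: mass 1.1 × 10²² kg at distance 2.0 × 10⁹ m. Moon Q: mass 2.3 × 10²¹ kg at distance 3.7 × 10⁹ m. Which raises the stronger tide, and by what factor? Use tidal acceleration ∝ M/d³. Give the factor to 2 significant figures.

Tidal acceleration ∝ M/d³, so compare M/d³ for each.
Moon B: (1.1 × 10²²) / (2.0 × 10⁹)³ = 1.375 × 10⁻⁶
Moon Q: (2.3 × 10²¹) / (3.7 × 10⁹)³ = 4.541 × 10⁻⁸
Ratio (larger/smaller) = 30

Moon B, by a factor of ≈ 30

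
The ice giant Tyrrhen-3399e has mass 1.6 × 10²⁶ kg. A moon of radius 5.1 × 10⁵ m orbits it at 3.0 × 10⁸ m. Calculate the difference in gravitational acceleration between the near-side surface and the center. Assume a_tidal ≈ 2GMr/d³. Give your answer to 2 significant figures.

4.0 × 10⁻⁴ m/s²

Since r ≪ d, expand the inverse-square field across one radius to get the leading 2GMr/d³ term.
Δg = 2GMr/d³
   = 2 × (6.674 × 10⁻¹¹) × (1.6 × 10²⁶) × (5.1 × 10⁵) / (3.0 × 10⁸)³
   = 4.0 × 10⁻⁴ m/s²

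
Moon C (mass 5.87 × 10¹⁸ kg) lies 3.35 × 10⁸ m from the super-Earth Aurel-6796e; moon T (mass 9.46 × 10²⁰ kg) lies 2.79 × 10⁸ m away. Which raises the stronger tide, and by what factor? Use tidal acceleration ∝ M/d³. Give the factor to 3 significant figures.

Tidal acceleration ∝ M/d³, so compare M/d³ for each.
Moon C: (5.87 × 10¹⁸) / (3.35 × 10⁸)³ = 1.561 × 10⁻⁷
Moon T: (9.46 × 10²⁰) / (2.79 × 10⁸)³ = 4.356 × 10⁻⁵
Ratio (larger/smaller) = 279

Moon T, by a factor of ≈ 279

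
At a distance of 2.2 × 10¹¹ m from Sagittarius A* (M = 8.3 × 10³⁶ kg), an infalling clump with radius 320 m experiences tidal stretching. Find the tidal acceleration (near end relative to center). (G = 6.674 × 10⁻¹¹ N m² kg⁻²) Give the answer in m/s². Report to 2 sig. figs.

3.3 × 10⁻⁵ m/s²

Δg = 2GMr/d³
   = 2 × (6.674 × 10⁻¹¹) × (8.3 × 10³⁶) × (320) / (2.2 × 10¹¹)³
   = 3.3 × 10⁻⁵ m/s²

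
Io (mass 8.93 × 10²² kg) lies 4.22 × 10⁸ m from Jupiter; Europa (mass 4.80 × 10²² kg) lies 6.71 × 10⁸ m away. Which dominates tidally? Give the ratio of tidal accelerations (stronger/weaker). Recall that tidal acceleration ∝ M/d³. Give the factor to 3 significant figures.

Io, by a factor of ≈ 7.48

Tidal acceleration ∝ M/d³, so compare M/d³ for each.
Io: (8.93 × 10²²) / (4.22 × 10⁸)³ = 1.188 × 10⁻³
Europa: (4.80 × 10²²) / (6.71 × 10⁸)³ = 1.589 × 10⁻⁴
Ratio (larger/smaller) = 7.48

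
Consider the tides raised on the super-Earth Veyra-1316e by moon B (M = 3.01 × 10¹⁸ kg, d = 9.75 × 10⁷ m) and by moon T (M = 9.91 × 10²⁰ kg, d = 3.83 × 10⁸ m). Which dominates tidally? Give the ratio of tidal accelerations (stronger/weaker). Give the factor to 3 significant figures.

Compare M/d³ for the two perturbers:
Moon B: (3.01 × 10¹⁸) / (9.75 × 10⁷)³ = 3.248 × 10⁻⁶
Moon T: (9.91 × 10²⁰) / (3.83 × 10⁸)³ = 1.764 × 10⁻⁵
Ratio (larger/smaller) = 5.43

Moon T, by a factor of ≈ 5.43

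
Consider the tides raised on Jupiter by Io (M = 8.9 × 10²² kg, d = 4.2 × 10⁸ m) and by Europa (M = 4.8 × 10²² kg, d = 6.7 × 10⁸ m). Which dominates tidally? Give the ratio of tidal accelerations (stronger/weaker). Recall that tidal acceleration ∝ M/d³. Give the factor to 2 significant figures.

Io, by a factor of ≈ 7.5

The tide-raising term goes as M/d³ (the gradient of a 1/d² field).
Io: (8.9 × 10²²) / (4.2 × 10⁸)³ = 1.201 × 10⁻³
Europa: (4.8 × 10²²) / (6.7 × 10⁸)³ = 1.596 × 10⁻⁴
Ratio (larger/smaller) = 7.5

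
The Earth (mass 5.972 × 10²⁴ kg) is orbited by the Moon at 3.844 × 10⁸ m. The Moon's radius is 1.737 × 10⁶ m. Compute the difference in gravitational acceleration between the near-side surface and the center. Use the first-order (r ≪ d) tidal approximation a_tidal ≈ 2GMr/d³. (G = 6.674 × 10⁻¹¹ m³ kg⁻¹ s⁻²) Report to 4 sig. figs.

Differencing GM/(d−r)² and GM/d² to first order in r/d gives 2GMr/d³.
Δg = 2GMr/d³
   = 2 × (6.674 × 10⁻¹¹) × (5.972 × 10²⁴) × (1.737 × 10⁶) / (3.844 × 10⁸)³
   = 2.438 × 10⁻⁵ m/s²

2.438 × 10⁻⁵ m/s²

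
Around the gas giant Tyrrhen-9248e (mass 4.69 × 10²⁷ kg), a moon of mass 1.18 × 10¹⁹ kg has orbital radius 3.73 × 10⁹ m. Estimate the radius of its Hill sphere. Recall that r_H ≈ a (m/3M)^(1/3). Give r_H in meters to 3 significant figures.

3.52 × 10⁶ m

r_H ≈ a (m/3M)^(1/3)
    = (3.73 × 10⁹) × (1.18 × 10¹⁹ / (3 × 4.69 × 10²⁷))^(1/3)
    = 3.52 × 10⁶ m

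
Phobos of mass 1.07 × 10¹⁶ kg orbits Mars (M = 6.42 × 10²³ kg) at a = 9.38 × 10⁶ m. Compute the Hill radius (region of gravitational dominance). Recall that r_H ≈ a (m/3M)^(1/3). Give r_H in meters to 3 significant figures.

1.66 × 10⁴ m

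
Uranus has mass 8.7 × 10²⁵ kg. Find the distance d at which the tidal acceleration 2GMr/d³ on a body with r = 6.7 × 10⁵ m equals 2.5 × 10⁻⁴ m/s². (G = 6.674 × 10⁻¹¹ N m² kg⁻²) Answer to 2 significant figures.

2GMr/d³ = a_tidal  ⇒  d = (2GMr / a_tidal)^(1/3)
d = (2 × 6.674×10⁻¹¹ × (8.7 × 10²⁵) × (6.7 × 10⁵) / (2.5 × 10⁻⁴))^(1/3)
  = 3.1 × 10⁸ m

3.1 × 10⁸ m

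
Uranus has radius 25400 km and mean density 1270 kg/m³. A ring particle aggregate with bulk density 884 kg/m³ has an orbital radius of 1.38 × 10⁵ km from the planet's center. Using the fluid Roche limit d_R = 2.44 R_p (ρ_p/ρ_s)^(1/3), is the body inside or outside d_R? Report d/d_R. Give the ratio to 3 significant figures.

outside; d/d_R ≈ 1.97

d_R = 2.44 × (25400 km) × (1270/884)^(1/3) = 69930 km
d/d_R = (1.38 × 10⁵) / (69930) = 1.97
Since d/d_R > 1, the body is outside the Roche limit.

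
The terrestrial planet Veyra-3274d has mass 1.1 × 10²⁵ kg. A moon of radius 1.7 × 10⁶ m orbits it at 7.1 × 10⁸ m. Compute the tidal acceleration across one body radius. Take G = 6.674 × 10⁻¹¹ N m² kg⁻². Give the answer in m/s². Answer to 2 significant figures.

7.0 × 10⁻⁶ m/s²

Differencing GM/(d−r)² and GM/d² to first order in r/d gives 2GMr/d³.
Δa = 2GMr/d³
   = 2 × (6.674 × 10⁻¹¹) × (1.1 × 10²⁵) × (1.7 × 10⁶) / (7.1 × 10⁸)³
   = 7.0 × 10⁻⁶ m/s²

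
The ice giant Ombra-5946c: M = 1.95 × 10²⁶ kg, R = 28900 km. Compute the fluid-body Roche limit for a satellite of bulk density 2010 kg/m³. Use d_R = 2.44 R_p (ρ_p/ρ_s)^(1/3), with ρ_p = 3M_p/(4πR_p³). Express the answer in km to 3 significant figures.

ρ_p = 3M_p/(4πR_p³) = 3 × (1.95 × 10²⁶) / (4π × (2.89 × 10⁷ m)³) = 1930 kg/m³
d_R = 2.44 × 28900 km × (1930/2010)^(1/3)
    = 69600 km

69600 km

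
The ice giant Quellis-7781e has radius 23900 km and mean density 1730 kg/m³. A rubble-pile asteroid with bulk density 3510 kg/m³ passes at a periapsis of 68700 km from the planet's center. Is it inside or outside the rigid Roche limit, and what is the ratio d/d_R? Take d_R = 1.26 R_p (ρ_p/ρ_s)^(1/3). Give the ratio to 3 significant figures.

outside; d/d_R ≈ 2.89

d_R = 1.26 × (23900 km) × (1730/3510)^(1/3) = 23790 km
d/d_R = (68700) / (23790) = 2.89
Since d/d_R > 1, the body is outside the Roche limit.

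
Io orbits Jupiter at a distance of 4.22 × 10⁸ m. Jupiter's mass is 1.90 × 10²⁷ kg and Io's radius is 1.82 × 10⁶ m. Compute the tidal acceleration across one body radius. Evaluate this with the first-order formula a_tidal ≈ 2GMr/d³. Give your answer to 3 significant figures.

6.14 × 10⁻³ m/s²

Δg = 2GMr/d³
   = 2 × (6.674 × 10⁻¹¹) × (1.90 × 10²⁷) × (1.82 × 10⁶) / (4.22 × 10⁸)³
   = 6.14 × 10⁻³ m/s²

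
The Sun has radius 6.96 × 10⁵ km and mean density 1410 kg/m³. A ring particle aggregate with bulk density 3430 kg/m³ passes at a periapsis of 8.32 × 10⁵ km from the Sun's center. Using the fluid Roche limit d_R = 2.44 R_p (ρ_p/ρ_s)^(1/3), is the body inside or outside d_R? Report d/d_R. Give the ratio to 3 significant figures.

inside; d/d_R ≈ 0.659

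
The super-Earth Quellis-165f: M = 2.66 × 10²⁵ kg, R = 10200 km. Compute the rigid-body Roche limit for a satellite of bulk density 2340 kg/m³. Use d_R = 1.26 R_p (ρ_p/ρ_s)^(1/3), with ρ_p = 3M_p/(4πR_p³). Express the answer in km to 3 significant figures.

17600 km

ρ_p = 3M_p/(4πR_p³) = 3 × (2.66 × 10²⁵) / (4π × (1.02 × 10⁷ m)³) = 5980 kg/m³
d_R = 1.26 × 10200 km × (5980/2340)^(1/3)
    = 17600 km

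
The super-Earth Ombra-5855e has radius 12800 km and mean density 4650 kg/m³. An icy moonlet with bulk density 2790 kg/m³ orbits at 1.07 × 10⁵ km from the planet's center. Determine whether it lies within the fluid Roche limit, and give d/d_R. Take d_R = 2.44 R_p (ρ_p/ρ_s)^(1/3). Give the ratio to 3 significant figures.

outside; d/d_R ≈ 2.89

d_R = 2.44 × (12800 km) × (4650/2790)^(1/3) = 37030 km
d/d_R = (1.07 × 10⁵) / (37030) = 2.89
Since d/d_R > 1, the body is outside the Roche limit.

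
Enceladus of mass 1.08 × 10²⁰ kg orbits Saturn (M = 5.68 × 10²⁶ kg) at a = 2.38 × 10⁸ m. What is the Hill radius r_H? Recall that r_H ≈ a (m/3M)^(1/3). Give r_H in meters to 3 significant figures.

9.49 × 10⁵ m

r_H ≈ a (m/3M)^(1/3)
    = (2.38 × 10⁸) × (1.08 × 10²⁰ / (3 × 5.68 × 10²⁶))^(1/3)
    = 9.49 × 10⁵ m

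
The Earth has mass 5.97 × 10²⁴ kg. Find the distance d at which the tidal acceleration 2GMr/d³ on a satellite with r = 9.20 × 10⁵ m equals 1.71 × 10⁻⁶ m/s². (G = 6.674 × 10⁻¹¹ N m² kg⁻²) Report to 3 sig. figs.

2GMr/d³ = a_tidal  ⇒  d = (2GMr / a_tidal)^(1/3)
d = (2 × 6.674×10⁻¹¹ × (5.97 × 10²⁴) × (9.20 × 10⁵) / (1.71 × 10⁻⁶))^(1/3)
  = 7.54 × 10⁸ m

7.54 × 10⁸ m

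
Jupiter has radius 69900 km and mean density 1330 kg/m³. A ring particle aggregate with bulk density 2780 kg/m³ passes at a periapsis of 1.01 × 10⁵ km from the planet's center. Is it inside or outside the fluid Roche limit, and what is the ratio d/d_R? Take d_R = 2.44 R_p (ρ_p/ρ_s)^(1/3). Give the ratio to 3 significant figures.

inside; d/d_R ≈ 0.757

d_R = 2.44 × (69900 km) × (1330/2780)^(1/3) = 1.334 × 10⁵ km
d/d_R = (1.01 × 10⁵) / (1.334 × 10⁵) = 0.757
Since d/d_R < 1, the body is inside the Roche limit.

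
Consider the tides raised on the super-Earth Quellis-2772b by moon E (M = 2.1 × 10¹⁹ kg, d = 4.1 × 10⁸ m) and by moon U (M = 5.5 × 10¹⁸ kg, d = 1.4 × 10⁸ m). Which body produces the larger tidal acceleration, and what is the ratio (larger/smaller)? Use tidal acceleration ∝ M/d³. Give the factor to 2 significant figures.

The tide-raising term goes as M/d³ (the gradient of a 1/d² field).
Moon E: (2.1 × 10¹⁹) / (4.1 × 10⁸)³ = 3.047 × 10⁻⁷
Moon U: (5.5 × 10¹⁸) / (1.4 × 10⁸)³ = 2.004 × 10⁻⁶
Ratio (larger/smaller) = 6.6

Moon U, by a factor of ≈ 6.6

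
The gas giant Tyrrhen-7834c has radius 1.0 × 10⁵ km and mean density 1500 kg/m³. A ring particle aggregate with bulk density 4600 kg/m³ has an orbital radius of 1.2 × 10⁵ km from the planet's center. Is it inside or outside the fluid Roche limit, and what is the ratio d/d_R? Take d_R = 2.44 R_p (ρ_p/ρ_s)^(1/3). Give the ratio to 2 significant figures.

inside; d/d_R ≈ 0.71

d_R = 2.44 × (1.0 × 10⁵ km) × (1500/4600)^(1/3) = 1.679 × 10⁵ km
d/d_R = (1.2 × 10⁵) / (1.679 × 10⁵) = 0.71
Since d/d_R < 1, the body is inside the Roche limit.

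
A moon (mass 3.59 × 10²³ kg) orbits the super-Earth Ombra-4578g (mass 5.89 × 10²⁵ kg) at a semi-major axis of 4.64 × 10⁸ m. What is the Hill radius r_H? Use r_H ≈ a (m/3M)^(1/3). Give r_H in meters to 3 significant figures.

5.88 × 10⁷ m

r_H ≈ a (m/3M)^(1/3)
    = (4.64 × 10⁸) × (3.59 × 10²³ / (3 × 5.89 × 10²⁵))^(1/3)
    = 5.88 × 10⁷ m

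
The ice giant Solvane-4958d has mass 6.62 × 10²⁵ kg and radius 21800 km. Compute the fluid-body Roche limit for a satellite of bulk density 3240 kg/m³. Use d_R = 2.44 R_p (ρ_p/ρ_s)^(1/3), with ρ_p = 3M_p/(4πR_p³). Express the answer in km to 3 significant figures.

41400 km

ρ_p = 3M_p/(4πR_p³) = 3 × (6.62 × 10²⁵) / (4π × (2.18 × 10⁷ m)³) = 1530 kg/m³
d_R = 2.44 × 21800 km × (1530/3240)^(1/3)
    = 41400 km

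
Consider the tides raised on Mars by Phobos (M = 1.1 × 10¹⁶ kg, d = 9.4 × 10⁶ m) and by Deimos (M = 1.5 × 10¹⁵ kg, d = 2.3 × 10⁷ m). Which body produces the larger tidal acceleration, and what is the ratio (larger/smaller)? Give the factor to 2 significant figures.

Phobos, by a factor of ≈ 110

Tidal stretch scales as M/d³; compute that for each body.
Phobos: (1.1 × 10¹⁶) / (9.4 × 10⁶)³ = 1.324 × 10⁻⁵
Deimos: (1.5 × 10¹⁵) / (2.3 × 10⁷)³ = 1.233 × 10⁻⁷
Ratio (larger/smaller) = 110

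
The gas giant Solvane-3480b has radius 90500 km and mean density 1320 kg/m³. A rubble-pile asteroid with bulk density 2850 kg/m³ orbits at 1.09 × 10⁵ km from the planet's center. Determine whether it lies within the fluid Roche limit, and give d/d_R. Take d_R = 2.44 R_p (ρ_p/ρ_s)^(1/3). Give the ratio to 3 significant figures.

inside; d/d_R ≈ 0.638

d_R = 2.44 × (90500 km) × (1320/2850)^(1/3) = 1.708 × 10⁵ km
d/d_R = (1.09 × 10⁵) / (1.708 × 10⁵) = 0.638
Since d/d_R < 1, the body is inside the Roche limit.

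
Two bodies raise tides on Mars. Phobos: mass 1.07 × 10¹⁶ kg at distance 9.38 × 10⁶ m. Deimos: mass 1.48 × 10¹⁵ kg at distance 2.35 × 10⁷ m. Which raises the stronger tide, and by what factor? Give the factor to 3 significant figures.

The tide-raising term goes as M/d³ (the gradient of a 1/d² field).
Phobos: (1.07 × 10¹⁶) / (9.38 × 10⁶)³ = 1.297 × 10⁻⁵
Deimos: (1.48 × 10¹⁵) / (2.35 × 10⁷)³ = 1.140 × 10⁻⁷
Ratio (larger/smaller) = 114

Phobos, by a factor of ≈ 114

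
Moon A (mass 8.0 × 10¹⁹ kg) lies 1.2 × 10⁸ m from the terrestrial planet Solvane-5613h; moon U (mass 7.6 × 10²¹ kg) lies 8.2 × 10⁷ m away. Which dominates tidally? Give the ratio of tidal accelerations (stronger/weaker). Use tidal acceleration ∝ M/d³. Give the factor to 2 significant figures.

The tide-raising term goes as M/d³ (the gradient of a 1/d² field).
Moon A: (8.0 × 10¹⁹) / (1.2 × 10⁸)³ = 4.630 × 10⁻⁵
Moon U: (7.6 × 10²¹) / (8.2 × 10⁷)³ = 1.378 × 10⁻²
Ratio (larger/smaller) = 300

Moon U, by a factor of ≈ 300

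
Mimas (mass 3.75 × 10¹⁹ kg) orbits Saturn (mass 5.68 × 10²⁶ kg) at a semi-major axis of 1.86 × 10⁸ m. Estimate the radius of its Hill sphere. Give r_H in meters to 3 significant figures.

r_H ≈ a (m/3M)^(1/3)
    = (1.86 × 10⁸) × (3.75 × 10¹⁹ / (3 × 5.68 × 10²⁶))^(1/3)
    = 5.21 × 10⁵ m

5.21 × 10⁵ m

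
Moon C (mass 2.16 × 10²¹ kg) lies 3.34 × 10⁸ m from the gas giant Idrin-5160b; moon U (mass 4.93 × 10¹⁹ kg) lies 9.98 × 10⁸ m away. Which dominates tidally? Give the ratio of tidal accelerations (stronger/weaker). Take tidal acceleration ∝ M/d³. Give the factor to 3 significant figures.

Moon C, by a factor of ≈ 1170

The tide-raising term goes as M/d³ (the gradient of a 1/d² field).
Moon C: (2.16 × 10²¹) / (3.34 × 10⁸)³ = 5.797 × 10⁻⁵
Moon U: (4.93 × 10¹⁹) / (9.98 × 10⁸)³ = 4.960 × 10⁻⁸
Ratio (larger/smaller) = 1170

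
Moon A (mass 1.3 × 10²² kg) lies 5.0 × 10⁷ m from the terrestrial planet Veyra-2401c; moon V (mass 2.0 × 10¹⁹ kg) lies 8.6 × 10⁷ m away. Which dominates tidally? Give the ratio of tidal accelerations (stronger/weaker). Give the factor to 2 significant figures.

Moon A, by a factor of ≈ 3300

The tide-raising term goes as M/d³ (the gradient of a 1/d² field).
Moon A: (1.3 × 10²²) / (5.0 × 10⁷)³ = 1.040 × 10⁻¹
Moon V: (2.0 × 10¹⁹) / (8.6 × 10⁷)³ = 3.144 × 10⁻⁵
Ratio (larger/smaller) = 3300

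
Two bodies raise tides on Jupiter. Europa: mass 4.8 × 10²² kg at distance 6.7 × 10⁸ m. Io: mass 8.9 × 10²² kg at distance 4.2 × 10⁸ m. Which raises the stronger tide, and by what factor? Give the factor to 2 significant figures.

The tide-raising term goes as M/d³ (the gradient of a 1/d² field).
Europa: (4.8 × 10²²) / (6.7 × 10⁸)³ = 1.596 × 10⁻⁴
Io: (8.9 × 10²²) / (4.2 × 10⁸)³ = 1.201 × 10⁻³
Ratio (larger/smaller) = 7.5

Io, by a factor of ≈ 7.5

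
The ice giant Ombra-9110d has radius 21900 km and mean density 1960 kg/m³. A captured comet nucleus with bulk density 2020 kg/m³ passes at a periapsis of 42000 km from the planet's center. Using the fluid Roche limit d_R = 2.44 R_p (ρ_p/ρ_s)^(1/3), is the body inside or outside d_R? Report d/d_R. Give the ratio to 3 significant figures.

d_R = 2.44 × (21900 km) × (1960/2020)^(1/3) = 52900 km
d/d_R = (42000) / (52900) = 0.794
Since d/d_R < 1, the body is inside the Roche limit.

inside; d/d_R ≈ 0.794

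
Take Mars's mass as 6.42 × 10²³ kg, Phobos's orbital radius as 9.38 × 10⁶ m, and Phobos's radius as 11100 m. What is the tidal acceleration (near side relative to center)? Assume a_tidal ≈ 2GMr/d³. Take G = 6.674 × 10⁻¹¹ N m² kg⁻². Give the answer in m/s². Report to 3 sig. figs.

1.15 × 10⁻³ m/s²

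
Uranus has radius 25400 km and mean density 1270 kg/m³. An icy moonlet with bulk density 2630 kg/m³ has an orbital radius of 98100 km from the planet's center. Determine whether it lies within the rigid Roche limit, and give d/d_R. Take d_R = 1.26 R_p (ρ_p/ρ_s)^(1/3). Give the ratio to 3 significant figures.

outside; d/d_R ≈ 3.91

d_R = 1.26 × (25400 km) × (1270/2630)^(1/3) = 25110 km
d/d_R = (98100) / (25110) = 3.91
Since d/d_R > 1, the body is outside the Roche limit.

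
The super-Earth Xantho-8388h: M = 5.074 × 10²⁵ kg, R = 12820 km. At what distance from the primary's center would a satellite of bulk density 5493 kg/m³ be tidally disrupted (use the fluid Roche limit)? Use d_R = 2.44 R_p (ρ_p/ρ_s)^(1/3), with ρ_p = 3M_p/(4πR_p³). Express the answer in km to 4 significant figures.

31760 km

ρ_p = 3M_p/(4πR_p³) = 3 × (5.074 × 10²⁵) / (4π × (1.282 × 10⁷ m)³) = 5749 kg/m³
d_R = 2.44 × 12820 km × (5749/5493)^(1/3)
    = 31760 km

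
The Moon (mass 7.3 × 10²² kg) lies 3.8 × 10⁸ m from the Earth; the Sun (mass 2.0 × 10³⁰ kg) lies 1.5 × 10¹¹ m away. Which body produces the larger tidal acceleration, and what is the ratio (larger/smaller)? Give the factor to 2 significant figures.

Tidal acceleration ∝ M/d³, so compare M/d³ for each.
The Moon: (7.3 × 10²²) / (3.8 × 10⁸)³ = 1.330 × 10⁻³
The Sun: (2.0 × 10³⁰) / (1.5 × 10¹¹)³ = 5.926 × 10⁻⁴
Ratio (larger/smaller) = 2.2

The Moon, by a factor of ≈ 2.2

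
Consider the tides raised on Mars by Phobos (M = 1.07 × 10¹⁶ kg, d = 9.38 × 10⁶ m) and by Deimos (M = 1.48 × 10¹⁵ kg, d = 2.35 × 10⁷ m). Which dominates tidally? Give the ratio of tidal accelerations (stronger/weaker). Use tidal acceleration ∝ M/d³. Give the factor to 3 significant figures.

Compare M/d³ for the two perturbers:
Phobos: (1.07 × 10¹⁶) / (9.38 × 10⁶)³ = 1.297 × 10⁻⁵
Deimos: (1.48 × 10¹⁵) / (2.35 × 10⁷)³ = 1.140 × 10⁻⁷
Ratio (larger/smaller) = 114

Phobos, by a factor of ≈ 114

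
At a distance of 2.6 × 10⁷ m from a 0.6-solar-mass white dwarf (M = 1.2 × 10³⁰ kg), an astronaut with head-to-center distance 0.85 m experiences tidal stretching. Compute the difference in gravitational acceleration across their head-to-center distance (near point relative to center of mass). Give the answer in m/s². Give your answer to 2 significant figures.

a_tidal = 2GMr/d³
        = 2 × (6.674 × 10⁻¹¹) × (1.2 × 10³⁰) × (0.85) / (2.6 × 10⁷)³
        = 7.7 × 10⁻³ m/s²

7.7 × 10⁻³ m/s²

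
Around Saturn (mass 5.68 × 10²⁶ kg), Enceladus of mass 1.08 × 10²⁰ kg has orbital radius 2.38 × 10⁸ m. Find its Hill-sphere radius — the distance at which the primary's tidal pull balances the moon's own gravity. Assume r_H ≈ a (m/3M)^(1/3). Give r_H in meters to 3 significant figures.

9.49 × 10⁵ m

r_H ≈ a (m/3M)^(1/3)
    = (2.38 × 10⁸) × (1.08 × 10²⁰ / (3 × 5.68 × 10²⁶))^(1/3)
    = 9.49 × 10⁵ m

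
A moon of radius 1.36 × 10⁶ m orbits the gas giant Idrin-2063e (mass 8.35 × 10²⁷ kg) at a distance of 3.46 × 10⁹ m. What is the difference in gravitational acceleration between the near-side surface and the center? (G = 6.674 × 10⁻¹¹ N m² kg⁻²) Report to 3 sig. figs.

Δa = 2GMr/d³
   = 2 × (6.674 × 10⁻¹¹) × (8.35 × 10²⁷) × (1.36 × 10⁶) / (3.46 × 10⁹)³
   = 3.66 × 10⁻⁵ m/s²

3.66 × 10⁻⁵ m/s²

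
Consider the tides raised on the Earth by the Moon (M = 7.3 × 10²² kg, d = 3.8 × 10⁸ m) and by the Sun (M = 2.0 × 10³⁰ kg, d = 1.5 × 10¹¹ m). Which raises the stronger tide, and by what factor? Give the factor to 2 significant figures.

The Moon, by a factor of ≈ 2.2

Tidal acceleration ∝ M/d³, so compare M/d³ for each.
The Moon: (7.3 × 10²²) / (3.8 × 10⁸)³ = 1.330 × 10⁻³
The Sun: (2.0 × 10³⁰) / (1.5 × 10¹¹)³ = 5.926 × 10⁻⁴
Ratio (larger/smaller) = 2.2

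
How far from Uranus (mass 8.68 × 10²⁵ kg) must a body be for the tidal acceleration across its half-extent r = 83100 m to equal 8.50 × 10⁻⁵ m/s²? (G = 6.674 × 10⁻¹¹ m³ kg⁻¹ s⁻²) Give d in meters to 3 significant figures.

2.25 × 10⁸ m

2GMr/d³ = a_tidal  ⇒  d = (2GMr / a_tidal)^(1/3)
d = (2 × 6.674×10⁻¹¹ × (8.68 × 10²⁵) × (83100) / (8.50 × 10⁻⁵))^(1/3)
  = 2.25 × 10⁸ m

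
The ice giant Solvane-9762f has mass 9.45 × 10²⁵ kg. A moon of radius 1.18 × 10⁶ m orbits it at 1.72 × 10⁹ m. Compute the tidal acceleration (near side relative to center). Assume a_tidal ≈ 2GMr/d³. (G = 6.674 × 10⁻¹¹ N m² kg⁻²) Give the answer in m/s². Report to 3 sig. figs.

2.93 × 10⁻⁶ m/s²

Differencing GM/(d−r)² and GM/d² to first order in r/d gives 2GMr/d³.
Δa = 2GMr/d³
   = 2 × (6.674 × 10⁻¹¹) × (9.45 × 10²⁵) × (1.18 × 10⁶) / (1.72 × 10⁹)³
   = 2.93 × 10⁻⁶ m/s²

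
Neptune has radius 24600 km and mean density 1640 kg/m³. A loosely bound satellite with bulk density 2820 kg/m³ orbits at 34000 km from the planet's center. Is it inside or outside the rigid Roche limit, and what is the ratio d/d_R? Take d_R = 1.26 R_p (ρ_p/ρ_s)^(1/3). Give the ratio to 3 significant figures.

outside; d/d_R ≈ 1.31

d_R = 1.26 × (24600 km) × (1640/2820)^(1/3) = 25870 km
d/d_R = (34000) / (25870) = 1.31
Since d/d_R > 1, the body is outside the Roche limit.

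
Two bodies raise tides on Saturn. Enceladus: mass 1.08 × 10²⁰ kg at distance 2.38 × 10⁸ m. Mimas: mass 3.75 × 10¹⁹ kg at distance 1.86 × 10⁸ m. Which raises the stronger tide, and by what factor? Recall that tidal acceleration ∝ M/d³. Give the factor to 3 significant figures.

Tidal stretch scales as M/d³; compute that for each body.
Enceladus: (1.08 × 10²⁰) / (2.38 × 10⁸)³ = 8.011 × 10⁻⁶
Mimas: (3.75 × 10¹⁹) / (1.86 × 10⁸)³ = 5.828 × 10⁻⁶
Ratio (larger/smaller) = 1.37

Enceladus, by a factor of ≈ 1.37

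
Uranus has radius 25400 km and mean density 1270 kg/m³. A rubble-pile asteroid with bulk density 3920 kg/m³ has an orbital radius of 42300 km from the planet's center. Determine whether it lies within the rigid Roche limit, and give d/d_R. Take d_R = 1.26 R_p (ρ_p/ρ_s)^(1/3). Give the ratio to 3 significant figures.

outside; d/d_R ≈ 1.92

d_R = 1.26 × (25400 km) × (1270/3920)^(1/3) = 21980 km
d/d_R = (42300) / (21980) = 1.92
Since d/d_R > 1, the body is outside the Roche limit.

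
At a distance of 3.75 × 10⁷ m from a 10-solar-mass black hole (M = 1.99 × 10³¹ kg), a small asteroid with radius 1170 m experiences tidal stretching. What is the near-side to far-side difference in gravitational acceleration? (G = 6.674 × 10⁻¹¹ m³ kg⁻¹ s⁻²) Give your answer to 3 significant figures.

1.18 × 10² m/s²

Differencing GM/(d−r)² and GM/(d+r)² to first order in r/d gives 4GMr/d³.
a_tidal = 4GMr/d³
        = 4 × (6.674 × 10⁻¹¹) × (1.99 × 10³¹) × (1170) / (3.75 × 10⁷)³
        = 1.18 × 10² m/s²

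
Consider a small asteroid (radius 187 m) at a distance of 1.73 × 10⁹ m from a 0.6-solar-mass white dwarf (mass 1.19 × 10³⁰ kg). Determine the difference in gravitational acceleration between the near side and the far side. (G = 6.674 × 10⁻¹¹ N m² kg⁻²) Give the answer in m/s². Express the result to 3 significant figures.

1.15 × 10⁻⁵ m/s²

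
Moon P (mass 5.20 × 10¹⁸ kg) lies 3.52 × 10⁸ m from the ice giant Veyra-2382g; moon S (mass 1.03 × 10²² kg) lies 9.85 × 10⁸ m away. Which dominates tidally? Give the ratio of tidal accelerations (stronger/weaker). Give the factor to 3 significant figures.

Moon S, by a factor of ≈ 90.4

Tidal acceleration ∝ M/d³, so compare M/d³ for each.
Moon P: (5.20 × 10¹⁸) / (3.52 × 10⁸)³ = 1.192 × 10⁻⁷
Moon S: (1.03 × 10²²) / (9.85 × 10⁸)³ = 1.078 × 10⁻⁵
Ratio (larger/smaller) = 90.4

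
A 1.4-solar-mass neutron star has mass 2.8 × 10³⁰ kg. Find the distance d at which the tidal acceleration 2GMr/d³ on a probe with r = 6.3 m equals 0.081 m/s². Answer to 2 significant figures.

3.1 × 10⁷ m

2GMr/d³ = a_tidal  ⇒  d = (2GMr / a_tidal)^(1/3)
d = (2 × 6.674×10⁻¹¹ × (2.8 × 10³⁰) × (6.3) / (0.081))^(1/3)
  = 3.1 × 10⁷ m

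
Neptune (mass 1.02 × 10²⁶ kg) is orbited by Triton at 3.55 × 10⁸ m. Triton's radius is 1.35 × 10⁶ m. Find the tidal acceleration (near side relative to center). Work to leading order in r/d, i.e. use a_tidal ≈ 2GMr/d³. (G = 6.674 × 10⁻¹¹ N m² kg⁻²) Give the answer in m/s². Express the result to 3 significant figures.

Δg = 2GMr/d³
   = 2 × (6.674 × 10⁻¹¹) × (1.02 × 10²⁶) × (1.35 × 10⁶) / (3.55 × 10⁸)³
   = 4.11 × 10⁻⁴ m/s²

4.11 × 10⁻⁴ m/s²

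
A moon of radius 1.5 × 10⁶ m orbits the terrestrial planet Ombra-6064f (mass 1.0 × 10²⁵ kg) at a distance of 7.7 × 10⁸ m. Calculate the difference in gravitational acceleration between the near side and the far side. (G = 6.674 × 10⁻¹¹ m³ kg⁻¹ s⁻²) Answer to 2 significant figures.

Near-to-far spans 2r, so the tidal difference is twice the near-to-center value: 4GMr/d³.
Δg = 4GMr/d³
   = 4 × (6.674 × 10⁻¹¹) × (1.0 × 10²⁵) × (1.5 × 10⁶) / (7.7 × 10⁸)³
   = 8.8 × 10⁻⁶ m/s²

8.8 × 10⁻⁶ m/s²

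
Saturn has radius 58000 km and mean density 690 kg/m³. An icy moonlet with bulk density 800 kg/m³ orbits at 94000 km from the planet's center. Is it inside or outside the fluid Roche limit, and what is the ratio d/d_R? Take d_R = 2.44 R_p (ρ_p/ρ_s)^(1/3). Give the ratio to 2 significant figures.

d_R = 2.44 × (58000 km) × (690/800)^(1/3) = 1.347 × 10⁵ km
d/d_R = (94000) / (1.347 × 10⁵) = 0.70
Since d/d_R < 1, the body is inside the Roche limit.

inside; d/d_R ≈ 0.70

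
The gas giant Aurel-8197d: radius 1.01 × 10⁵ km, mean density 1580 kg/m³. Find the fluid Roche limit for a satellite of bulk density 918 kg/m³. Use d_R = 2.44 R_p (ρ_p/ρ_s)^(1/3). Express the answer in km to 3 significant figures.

d_R = 2.44 × 1.01 × 10⁵ km × (1580/918)^(1/3)
    = 2.95 × 10⁵ km

2.95 × 10⁵ km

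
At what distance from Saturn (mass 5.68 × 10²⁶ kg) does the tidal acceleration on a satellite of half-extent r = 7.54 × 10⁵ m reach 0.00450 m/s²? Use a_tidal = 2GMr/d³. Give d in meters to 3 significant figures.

2.33 × 10⁸ m

2GMr/d³ = a_tidal  ⇒  d = (2GMr / a_tidal)^(1/3)
d = (2 × 6.674×10⁻¹¹ × (5.68 × 10²⁶) × (7.54 × 10⁵) / (0.00450))^(1/3)
  = 2.33 × 10⁸ m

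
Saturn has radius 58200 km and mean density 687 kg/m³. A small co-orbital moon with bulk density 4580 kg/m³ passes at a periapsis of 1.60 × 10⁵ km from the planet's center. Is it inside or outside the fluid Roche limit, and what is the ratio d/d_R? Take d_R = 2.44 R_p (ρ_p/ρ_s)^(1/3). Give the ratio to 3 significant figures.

outside; d/d_R ≈ 2.12

d_R = 2.44 × (58200 km) × (687/4580)^(1/3) = 75450 km
d/d_R = (1.60 × 10⁵) / (75450) = 2.12
Since d/d_R > 1, the body is outside the Roche limit.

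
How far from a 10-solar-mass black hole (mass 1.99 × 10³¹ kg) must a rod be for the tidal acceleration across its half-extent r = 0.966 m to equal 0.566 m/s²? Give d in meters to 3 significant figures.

2GMr/d³ = a_tidal  ⇒  d = (2GMr / a_tidal)^(1/3)
d = (2 × 6.674×10⁻¹¹ × (1.99 × 10³¹) × (0.966) / (0.566))^(1/3)
  = 1.66 × 10⁷ m

1.66 × 10⁷ m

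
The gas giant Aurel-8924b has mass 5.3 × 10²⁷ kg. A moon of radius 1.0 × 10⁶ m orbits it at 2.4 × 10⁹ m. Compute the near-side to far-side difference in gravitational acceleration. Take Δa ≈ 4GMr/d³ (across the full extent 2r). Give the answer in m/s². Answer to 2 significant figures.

Δa = 4GMr/d³
   = 4 × (6.674 × 10⁻¹¹) × (5.3 × 10²⁷) × (1.0 × 10⁶) / (2.4 × 10⁹)³
   = 1.0 × 10⁻⁴ m/s²

1.0 × 10⁻⁴ m/s²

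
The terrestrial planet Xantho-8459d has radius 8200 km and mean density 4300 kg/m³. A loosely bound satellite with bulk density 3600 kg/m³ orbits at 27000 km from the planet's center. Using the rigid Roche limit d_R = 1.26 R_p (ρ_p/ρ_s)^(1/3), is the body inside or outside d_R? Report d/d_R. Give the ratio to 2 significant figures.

d_R = 1.26 × (8200 km) × (4300/3600)^(1/3) = 10960 km
d/d_R = (27000) / (10960) = 2.5
Since d/d_R > 1, the body is outside the Roche limit.

outside; d/d_R ≈ 2.5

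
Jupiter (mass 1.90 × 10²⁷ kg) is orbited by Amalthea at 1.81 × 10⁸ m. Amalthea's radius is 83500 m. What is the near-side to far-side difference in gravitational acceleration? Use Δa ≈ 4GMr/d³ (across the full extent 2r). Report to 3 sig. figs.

7.14 × 10⁻³ m/s²

Near-to-far spans 2r, so the tidal difference is twice the near-to-center value: 4GMr/d³.
a_tidal = 4GMr/d³
        = 4 × (6.674 × 10⁻¹¹) × (1.90 × 10²⁷) × (83500) / (1.81 × 10⁸)³
        = 7.14 × 10⁻³ m/s²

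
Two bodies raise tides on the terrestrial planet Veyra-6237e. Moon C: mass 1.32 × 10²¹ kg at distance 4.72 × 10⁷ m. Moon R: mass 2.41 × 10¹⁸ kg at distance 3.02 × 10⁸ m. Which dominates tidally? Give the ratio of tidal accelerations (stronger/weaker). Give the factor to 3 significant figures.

Moon C, by a factor of ≈ 1.43 × 10⁵

Tidal acceleration ∝ M/d³, so compare M/d³ for each.
Moon C: (1.32 × 10²¹) / (4.72 × 10⁷)³ = 1.255 × 10⁻²
Moon R: (2.41 × 10¹⁸) / (3.02 × 10⁸)³ = 8.750 × 10⁻⁸
Ratio (larger/smaller) = 1.43 × 10⁵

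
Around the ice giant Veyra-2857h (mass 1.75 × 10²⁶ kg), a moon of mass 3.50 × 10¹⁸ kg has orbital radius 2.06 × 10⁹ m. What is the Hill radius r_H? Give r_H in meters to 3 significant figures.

3.88 × 10⁶ m

r_H ≈ a (m/3M)^(1/3)
    = (2.06 × 10⁹) × (3.50 × 10¹⁸ / (3 × 1.75 × 10²⁶))^(1/3)
    = 3.88 × 10⁶ m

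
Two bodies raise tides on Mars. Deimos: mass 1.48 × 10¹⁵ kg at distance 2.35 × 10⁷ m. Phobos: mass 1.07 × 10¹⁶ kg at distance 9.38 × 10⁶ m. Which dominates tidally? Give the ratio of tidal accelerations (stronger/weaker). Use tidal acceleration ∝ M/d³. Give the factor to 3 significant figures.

Tidal stretch scales as M/d³; compute that for each body.
Deimos: (1.48 × 10¹⁵) / (2.35 × 10⁷)³ = 1.140 × 10⁻⁷
Phobos: (1.07 × 10¹⁶) / (9.38 × 10⁶)³ = 1.297 × 10⁻⁵
Ratio (larger/smaller) = 114

Phobos, by a factor of ≈ 114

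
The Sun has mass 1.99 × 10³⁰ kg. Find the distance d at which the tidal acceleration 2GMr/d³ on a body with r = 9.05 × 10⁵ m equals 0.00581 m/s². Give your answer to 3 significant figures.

2GMr/d³ = a_tidal  ⇒  d = (2GMr / a_tidal)^(1/3)
d = (2 × 6.674×10⁻¹¹ × (1.99 × 10³⁰) × (9.05 × 10⁵) / (0.00581))^(1/3)
  = 3.46 × 10⁹ m

3.46 × 10⁹ m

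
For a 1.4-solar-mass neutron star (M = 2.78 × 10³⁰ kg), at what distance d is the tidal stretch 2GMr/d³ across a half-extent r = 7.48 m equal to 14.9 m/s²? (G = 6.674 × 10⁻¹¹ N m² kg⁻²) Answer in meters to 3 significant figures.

5.71 × 10⁶ m

2GMr/d³ = a_tidal  ⇒  d = (2GMr / a_tidal)^(1/3)
d = (2 × 6.674×10⁻¹¹ × (2.78 × 10³⁰) × (7.48) / (14.9))^(1/3)
  = 5.71 × 10⁶ m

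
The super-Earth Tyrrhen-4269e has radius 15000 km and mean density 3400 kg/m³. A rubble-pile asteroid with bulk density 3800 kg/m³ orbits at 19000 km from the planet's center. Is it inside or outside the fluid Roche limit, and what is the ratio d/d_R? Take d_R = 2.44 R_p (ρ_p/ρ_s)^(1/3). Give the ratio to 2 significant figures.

inside; d/d_R ≈ 0.54

d_R = 2.44 × (15000 km) × (3400/3800)^(1/3) = 35270 km
d/d_R = (19000) / (35270) = 0.54
Since d/d_R < 1, the body is inside the Roche limit.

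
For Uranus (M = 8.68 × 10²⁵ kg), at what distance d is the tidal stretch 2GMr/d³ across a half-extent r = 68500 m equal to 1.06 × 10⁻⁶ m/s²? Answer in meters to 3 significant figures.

9.08 × 10⁸ m

2GMr/d³ = a_tidal  ⇒  d = (2GMr / a_tidal)^(1/3)
d = (2 × 6.674×10⁻¹¹ × (8.68 × 10²⁵) × (68500) / (1.06 × 10⁻⁶))^(1/3)
  = 9.08 × 10⁸ m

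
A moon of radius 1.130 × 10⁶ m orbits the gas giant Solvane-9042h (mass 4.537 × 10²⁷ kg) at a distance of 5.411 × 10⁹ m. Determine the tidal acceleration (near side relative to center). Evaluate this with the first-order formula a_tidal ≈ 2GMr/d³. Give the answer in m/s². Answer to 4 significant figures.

4.319 × 10⁻⁶ m/s²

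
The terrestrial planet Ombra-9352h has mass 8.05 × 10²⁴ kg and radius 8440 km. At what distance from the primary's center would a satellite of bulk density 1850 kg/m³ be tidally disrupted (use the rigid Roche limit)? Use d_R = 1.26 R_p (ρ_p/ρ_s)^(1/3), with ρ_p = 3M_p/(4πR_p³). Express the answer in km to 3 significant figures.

12800 km

ρ_p = 3M_p/(4πR_p³) = 3 × (8.05 × 10²⁴) / (4π × (8.44 × 10⁶ m)³) = 3200 kg/m³
d_R = 1.26 × 8440 km × (3200/1850)^(1/3)
    = 12800 km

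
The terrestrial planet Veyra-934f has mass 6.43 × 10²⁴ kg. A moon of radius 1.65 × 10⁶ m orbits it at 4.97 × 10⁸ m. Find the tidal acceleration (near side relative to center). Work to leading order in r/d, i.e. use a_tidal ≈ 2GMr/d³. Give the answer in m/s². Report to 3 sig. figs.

1.15 × 10⁻⁵ m/s²

a_tidal = 2GMr/d³
        = 2 × (6.674 × 10⁻¹¹) × (6.43 × 10²⁴) × (1.65 × 10⁶) / (4.97 × 10⁸)³
        = 1.15 × 10⁻⁵ m/s²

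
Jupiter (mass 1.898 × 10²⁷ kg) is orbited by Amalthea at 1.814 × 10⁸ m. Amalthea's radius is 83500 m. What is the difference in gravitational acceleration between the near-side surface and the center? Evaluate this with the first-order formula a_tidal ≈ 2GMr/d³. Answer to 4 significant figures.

a_tidal = 2GMr/d³
        = 2 × (6.674 × 10⁻¹¹) × (1.898 × 10²⁷) × (83500) / (1.814 × 10⁸)³
        = 3.544 × 10⁻³ m/s²

3.544 × 10⁻³ m/s²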